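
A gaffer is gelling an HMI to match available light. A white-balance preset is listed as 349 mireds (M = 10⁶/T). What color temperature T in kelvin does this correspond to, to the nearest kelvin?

2865 K

T = 10⁶ / 349 = 2865.33 K → 2865 K.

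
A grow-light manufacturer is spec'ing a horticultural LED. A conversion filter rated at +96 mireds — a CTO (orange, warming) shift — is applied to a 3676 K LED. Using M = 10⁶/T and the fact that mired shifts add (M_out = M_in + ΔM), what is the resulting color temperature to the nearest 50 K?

2700 K

M_in = 10⁶/3676 = 272.03 mireds.
M_out = 272.03 + (+96) = 368.03 mireds.
T_out = 10⁶/368.03 = 2717.1 K → 2700 K.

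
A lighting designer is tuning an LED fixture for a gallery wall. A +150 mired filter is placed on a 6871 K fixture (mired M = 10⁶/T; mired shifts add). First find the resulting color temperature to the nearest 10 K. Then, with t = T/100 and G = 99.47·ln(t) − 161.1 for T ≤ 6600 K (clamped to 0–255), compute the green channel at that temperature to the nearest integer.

M_in = 10⁶/6871 = 145.54; M_out = 145.54 + (+150) = 295.54.
T_out = 10⁶/295.54 = 3383.6 K → 3380 K; t = 33.8.
G = 99.47·ln 33.8 − 161.1 = 99.47·3.5205 − 161.1 = 189.080.
Rounded: 189.

189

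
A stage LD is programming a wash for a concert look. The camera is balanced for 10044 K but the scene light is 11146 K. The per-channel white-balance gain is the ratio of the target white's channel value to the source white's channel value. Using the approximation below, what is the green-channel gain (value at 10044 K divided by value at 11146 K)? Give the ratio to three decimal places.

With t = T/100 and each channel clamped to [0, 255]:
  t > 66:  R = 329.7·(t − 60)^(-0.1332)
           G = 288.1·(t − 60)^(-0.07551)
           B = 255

At 11146 K (t = 111.46):
  G = 288.1·(111.46 − 60)^(-0.07551) = 288.1·51.46^(-0.07551) = 288.1·0.74262 = 213.949.
At 10044 K (t = 100.44):
  G = 288.1·(100.44 − 60)^(-0.07551) = 288.1·40.44^(-0.07551) = 288.1·0.75626 = 217.878.
Gain = 217.878 / 213.949 = 1.0184 → 1.018.

1.018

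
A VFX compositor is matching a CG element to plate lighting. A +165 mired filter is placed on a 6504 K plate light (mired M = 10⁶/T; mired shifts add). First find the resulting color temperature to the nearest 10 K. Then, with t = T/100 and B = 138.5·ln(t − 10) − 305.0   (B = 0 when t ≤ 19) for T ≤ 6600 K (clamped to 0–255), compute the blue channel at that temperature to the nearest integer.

119

M_in = 10⁶/6504 = 153.75; M_out = 153.75 + (+165) = 318.75.
T_out = 10⁶/318.75 = 3137.2 K → 3140 K; t = 31.4.
B = 138.5·ln(31.4 − 10) − 305.0 = 138.5·ln 21.4 − 305.0 = 138.5·3.0634 − 305.0 = 119.280.
Rounded: 119.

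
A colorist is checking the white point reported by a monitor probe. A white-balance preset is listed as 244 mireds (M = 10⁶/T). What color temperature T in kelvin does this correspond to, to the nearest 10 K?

4100 K

T = 10⁶ / 244 = 4098.36 K → 4100 K.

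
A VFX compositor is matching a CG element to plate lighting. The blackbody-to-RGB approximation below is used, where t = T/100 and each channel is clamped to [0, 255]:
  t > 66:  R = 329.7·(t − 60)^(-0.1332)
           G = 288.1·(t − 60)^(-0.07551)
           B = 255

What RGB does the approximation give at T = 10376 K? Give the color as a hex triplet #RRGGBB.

t = 10376/100 = 103.76; the t > 66 branch applies.
R = 329.7·(103.76 − 60)^(-0.1332) = 329.7·43.76^(-0.1332) = 329.7·0.60452 = 199.309.
G = 288.1·(103.76 − 60)^(-0.07551) = 288.1·43.76^(-0.07551) = 288.1·0.75177 = 216.584.
B = 255 by definition for t > 66.
Rounded: (199, 217, 255).
In hex: #C7D9FF.

#C7D9FF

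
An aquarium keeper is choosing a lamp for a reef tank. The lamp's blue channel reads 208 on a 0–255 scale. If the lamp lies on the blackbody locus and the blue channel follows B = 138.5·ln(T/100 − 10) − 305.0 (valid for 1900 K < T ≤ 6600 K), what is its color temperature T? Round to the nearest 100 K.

ln(t − 10) = (208 + 305.0) / 138.5 = 3.7040.
t − 10 = e^3.7040 = 40.608, so t = 50.608.
T = 100·t = 5061 K → 5100 K to the nearest 100 K.

5100 K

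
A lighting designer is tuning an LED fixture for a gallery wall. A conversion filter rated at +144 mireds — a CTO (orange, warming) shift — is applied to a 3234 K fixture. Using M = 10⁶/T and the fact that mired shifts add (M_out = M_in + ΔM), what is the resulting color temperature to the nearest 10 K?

M_in = 10⁶/3234 = 309.21 mireds.
M_out = 309.21 + (+144) = 453.21 mireds.
T_out = 10⁶/453.21 = 2206.5 K → 2210 K.

2210 K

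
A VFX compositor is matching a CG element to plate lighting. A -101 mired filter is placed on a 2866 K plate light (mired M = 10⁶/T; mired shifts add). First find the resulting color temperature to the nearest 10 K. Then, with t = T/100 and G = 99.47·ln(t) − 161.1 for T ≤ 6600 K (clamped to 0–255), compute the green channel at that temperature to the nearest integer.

207

M_in = 10⁶/2866 = 348.92; M_out = 348.92 + (-101) = 247.92.
T_out = 10⁶/247.92 = 4033.6 K → 4030 K; t = 40.3.
G = 99.47·ln 40.3 − 161.1 = 99.47·3.6964 − 161.1 = 206.576.
Rounded: 207.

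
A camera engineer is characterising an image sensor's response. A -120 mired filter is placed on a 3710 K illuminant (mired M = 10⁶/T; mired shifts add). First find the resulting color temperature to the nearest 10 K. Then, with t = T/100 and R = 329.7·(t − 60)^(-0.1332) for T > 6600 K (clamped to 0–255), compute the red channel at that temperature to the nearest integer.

255

M_in = 10⁶/3710 = 269.54; M_out = 269.54 + (-120) = 149.54.
T_out = 10⁶/149.54 = 6687.1 K → 6690 K; t = 66.9.
R = 329.7·(66.9 − 60)^(-0.1332) = 329.7·6.9^(-0.1332) = 329.7·0.77315 = 254.908.
Rounded: 255.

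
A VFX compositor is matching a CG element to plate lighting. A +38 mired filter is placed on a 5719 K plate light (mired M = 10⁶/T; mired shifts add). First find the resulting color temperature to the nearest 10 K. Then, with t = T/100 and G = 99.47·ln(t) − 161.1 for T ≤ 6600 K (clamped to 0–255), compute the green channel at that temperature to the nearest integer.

M_in = 10⁶/5719 = 174.86; M_out = 174.86 + (+38) = 212.86.
T_out = 10⁶/212.86 = 4698.0 K → 4700 K; t = 47.
G = 99.47·ln 47 − 161.1 = 99.47·3.8501 − 161.1 = 221.874.
Rounded: 222.

222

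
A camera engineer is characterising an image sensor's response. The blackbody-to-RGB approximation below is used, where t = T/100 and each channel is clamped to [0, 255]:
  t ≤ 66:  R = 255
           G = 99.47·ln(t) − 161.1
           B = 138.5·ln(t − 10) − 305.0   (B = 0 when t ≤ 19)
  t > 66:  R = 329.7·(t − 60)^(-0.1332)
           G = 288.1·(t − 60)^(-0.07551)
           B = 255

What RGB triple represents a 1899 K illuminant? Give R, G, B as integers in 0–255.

t = 1899/100 = 18.99; the t ≤ 66 branch applies.
R = 255 by definition for t ≤ 66.
G = 99.47·ln 18.99 − 161.1 = 99.47·2.9439 − 161.1 = 131.731.
t = 18.99 ≤ 19, so B = 0.
Rounded: (255, 132, 0).

R=255, G=132, B=0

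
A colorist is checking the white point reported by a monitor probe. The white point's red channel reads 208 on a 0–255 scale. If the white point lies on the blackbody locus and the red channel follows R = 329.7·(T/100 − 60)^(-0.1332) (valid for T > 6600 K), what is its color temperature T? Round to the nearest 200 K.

(t − 60)^(-0.1332) = 208/329.7 = 0.63088.
t − 60 = 0.63088^(1/-0.1332) = 0.63088^(-7.508) = 31.763, so t = 91.763.
T = 100·t = 9176 K → 9200 K to the nearest 200 K.

9200 K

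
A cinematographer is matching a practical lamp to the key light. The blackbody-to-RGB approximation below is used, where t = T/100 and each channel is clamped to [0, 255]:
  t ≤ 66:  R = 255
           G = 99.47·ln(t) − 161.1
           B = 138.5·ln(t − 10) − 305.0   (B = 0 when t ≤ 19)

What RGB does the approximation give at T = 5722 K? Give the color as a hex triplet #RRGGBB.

t = 5722/100 = 57.22; the t ≤ 66 branch applies.
R = 255 by definition for t ≤ 66.
G = 99.47·ln 57.22 − 161.1 = 99.47·4.0469 − 161.1 = 241.445.
B = 138.5·ln(57.22 − 10) − 305.0 = 138.5·ln 47.22 − 305.0 = 138.5·3.8548 − 305.0 = 228.892.
Rounded: (255, 241, 229).
In hex: #FFF1E5.

#FFF1E5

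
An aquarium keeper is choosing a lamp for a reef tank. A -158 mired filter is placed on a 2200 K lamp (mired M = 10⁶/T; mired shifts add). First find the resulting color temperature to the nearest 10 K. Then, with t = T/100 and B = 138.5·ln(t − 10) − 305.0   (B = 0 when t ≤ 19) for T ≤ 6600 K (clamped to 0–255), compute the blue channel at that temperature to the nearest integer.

M_in = 10⁶/2200 = 454.55; M_out = 454.55 + (-158) = 296.55.
T_out = 10⁶/296.55 = 3372.2 K → 3370 K; t = 33.7.
B = 138.5·ln(33.7 − 10) − 305.0 = 138.5·ln 23.7 − 305.0 = 138.5·3.1655 − 305.0 = 133.418.
Rounded: 133.

133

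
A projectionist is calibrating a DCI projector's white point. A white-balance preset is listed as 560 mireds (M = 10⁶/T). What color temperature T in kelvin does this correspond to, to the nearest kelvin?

T = 10⁶ / 560 = 1785.71 K → 1786 K.

1786 K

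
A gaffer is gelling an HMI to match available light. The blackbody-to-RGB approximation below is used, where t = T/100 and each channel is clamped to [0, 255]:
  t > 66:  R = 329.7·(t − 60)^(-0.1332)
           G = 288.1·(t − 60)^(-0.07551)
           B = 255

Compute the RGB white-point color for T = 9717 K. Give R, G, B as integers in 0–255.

R=204, G=219, B=255

t = 9717/100 = 97.17; the t > 66 branch applies.
R = 329.7·(97.17 − 60)^(-0.1332) = 329.7·37.17^(-0.1332) = 329.7·0.61780 = 203.690.
G = 288.1·(97.17 − 60)^(-0.07551) = 288.1·37.17^(-0.07551) = 288.1·0.76109 = 219.269.
B = 255 by definition for t > 66.
Rounded: (204, 219, 255).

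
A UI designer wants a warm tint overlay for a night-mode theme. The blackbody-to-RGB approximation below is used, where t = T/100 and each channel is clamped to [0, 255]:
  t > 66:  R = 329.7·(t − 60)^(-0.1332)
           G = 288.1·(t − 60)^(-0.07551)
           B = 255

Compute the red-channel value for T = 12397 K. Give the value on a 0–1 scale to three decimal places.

t = 12397/100 = 123.97; the t > 66 branch applies.
R = 329.7·(123.97 − 60)^(-0.1332) = 329.7·63.97^(-0.1332) = 329.7·0.57470 = 189.480.
On a 0–1 scale: 189.480/255 = 0.7431 → 0.743.

0.743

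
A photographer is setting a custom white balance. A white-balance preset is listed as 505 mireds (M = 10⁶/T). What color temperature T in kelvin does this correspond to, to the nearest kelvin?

1980 K

T = 10⁶ / 505 = 1980.20 K → 1980 K.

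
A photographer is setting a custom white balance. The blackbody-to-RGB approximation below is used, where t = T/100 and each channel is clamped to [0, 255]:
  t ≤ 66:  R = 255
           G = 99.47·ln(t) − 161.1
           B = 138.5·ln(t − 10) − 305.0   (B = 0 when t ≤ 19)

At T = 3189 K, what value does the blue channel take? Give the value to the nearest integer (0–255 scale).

122

t = 3189/100 = 31.89; the t ≤ 66 branch applies.
B = 138.5·ln(31.89 − 10) − 305.0 = 138.5·ln 21.89 − 305.0 = 138.5·3.0860 − 305.0 = 122.415.
Rounded: 122.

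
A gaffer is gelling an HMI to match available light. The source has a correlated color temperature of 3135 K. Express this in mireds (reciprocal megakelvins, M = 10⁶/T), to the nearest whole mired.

319 mireds

M = 10⁶ / 3135 = 318.979 → 319 mireds.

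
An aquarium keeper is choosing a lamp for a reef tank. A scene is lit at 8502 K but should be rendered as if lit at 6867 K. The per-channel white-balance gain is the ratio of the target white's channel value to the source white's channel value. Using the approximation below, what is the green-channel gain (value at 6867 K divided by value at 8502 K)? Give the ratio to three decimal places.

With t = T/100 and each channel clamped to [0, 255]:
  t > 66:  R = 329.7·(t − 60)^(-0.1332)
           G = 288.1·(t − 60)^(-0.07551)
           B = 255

At 8502 K (t = 85.02):
  G = 288.1·(85.02 − 60)^(-0.07551) = 288.1·25.02^(-0.07551) = 288.1·0.78418 = 225.922.
At 6867 K (t = 68.67):
  G = 288.1·(68.67 − 60)^(-0.07551) = 288.1·8.67^(-0.07551) = 288.1·0.84951 = 244.745.
Gain = 244.745 / 225.922 = 1.0833 → 1.083.

1.083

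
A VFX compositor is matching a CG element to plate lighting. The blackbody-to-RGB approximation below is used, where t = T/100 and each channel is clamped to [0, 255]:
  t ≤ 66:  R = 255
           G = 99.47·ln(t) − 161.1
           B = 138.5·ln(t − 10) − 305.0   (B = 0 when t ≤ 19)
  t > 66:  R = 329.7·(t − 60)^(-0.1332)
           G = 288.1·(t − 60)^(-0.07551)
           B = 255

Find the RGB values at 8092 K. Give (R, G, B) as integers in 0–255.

t = 8092/100 = 80.92; the t > 66 branch applies.
R = 329.7·(80.92 − 60)^(-0.1332) = 329.7·20.92^(-0.1332) = 329.7·0.66696 = 219.897.
G = 288.1·(80.92 − 60)^(-0.07551) = 288.1·20.92^(-0.07551) = 288.1·0.79485 = 228.996.
B = 255 by definition for t > 66.
Rounded: (220, 229, 255).

(220, 229, 255)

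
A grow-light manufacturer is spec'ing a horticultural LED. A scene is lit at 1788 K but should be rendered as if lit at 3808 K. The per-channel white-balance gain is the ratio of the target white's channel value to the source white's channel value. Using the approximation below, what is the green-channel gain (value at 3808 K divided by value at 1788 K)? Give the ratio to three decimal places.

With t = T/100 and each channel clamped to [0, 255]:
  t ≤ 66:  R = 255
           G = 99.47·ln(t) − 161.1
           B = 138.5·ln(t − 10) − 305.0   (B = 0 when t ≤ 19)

At 1788 K (t = 17.88):
  G = 99.47·ln 17.88 − 161.1 = 99.47·2.8837 − 161.1 = 125.740.
At 3808 K (t = 38.08):
  G = 99.47·ln 38.08 − 161.1 = 99.47·3.6397 − 161.1 = 200.940.
Gain = 200.940 / 125.740 = 1.5981 → 1.598.

1.598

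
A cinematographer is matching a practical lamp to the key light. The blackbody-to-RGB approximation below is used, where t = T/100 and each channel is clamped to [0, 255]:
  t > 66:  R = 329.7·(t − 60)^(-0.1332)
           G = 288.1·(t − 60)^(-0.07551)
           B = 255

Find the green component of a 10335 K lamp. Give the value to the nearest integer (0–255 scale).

217

t = 10335/100 = 103.35; the t > 66 branch applies.
G = 288.1·(103.35 − 60)^(-0.07551) = 288.1·43.35^(-0.07551) = 288.1·0.75230 = 216.738.
Rounded: 217.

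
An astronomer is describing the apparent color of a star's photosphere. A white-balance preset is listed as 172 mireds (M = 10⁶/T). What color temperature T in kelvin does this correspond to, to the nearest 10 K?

5810 K

T = 10⁶ / 172 = 5813.95 K → 5810 K.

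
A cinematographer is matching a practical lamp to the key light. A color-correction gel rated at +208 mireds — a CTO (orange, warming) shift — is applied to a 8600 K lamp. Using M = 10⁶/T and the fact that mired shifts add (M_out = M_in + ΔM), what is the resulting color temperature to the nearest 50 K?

M_in = 10⁶/8600 = 116.28 mireds.
M_out = 116.28 + (+208) = 324.28 mireds.
T_out = 10⁶/324.28 = 3083.8 K → 3100 K.

3100 K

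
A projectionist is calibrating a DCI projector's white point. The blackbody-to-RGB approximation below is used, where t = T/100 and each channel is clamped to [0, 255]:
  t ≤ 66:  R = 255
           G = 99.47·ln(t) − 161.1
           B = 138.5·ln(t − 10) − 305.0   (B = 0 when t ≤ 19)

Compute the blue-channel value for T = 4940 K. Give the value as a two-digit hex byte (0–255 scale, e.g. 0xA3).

t = 4940/100 = 49.4; the t ≤ 66 branch applies.
B = 138.5·ln(49.4 − 10) − 305.0 = 138.5·ln 39.4 − 305.0 = 138.5·3.6738 − 305.0 = 203.817.
Rounded: 204; in hex, 0xCC.

0xCC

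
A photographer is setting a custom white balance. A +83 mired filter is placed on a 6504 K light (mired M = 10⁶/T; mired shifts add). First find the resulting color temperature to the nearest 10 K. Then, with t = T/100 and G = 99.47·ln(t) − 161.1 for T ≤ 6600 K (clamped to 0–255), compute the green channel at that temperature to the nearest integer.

M_in = 10⁶/6504 = 153.75; M_out = 153.75 + (+83) = 236.75.
T_out = 10⁶/236.75 = 4223.8 K → 4220 K; t = 42.2.
G = 99.47·ln 42.2 − 161.1 = 99.47·3.7424 − 161.1 = 211.159.
Rounded: 211.

211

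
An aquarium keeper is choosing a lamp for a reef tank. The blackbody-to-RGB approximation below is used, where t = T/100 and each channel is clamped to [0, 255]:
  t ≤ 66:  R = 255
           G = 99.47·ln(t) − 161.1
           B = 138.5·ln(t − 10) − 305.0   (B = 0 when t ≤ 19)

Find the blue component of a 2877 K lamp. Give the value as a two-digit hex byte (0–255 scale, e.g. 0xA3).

0x65

t = 2877/100 = 28.77; the t ≤ 66 branch applies.
B = 138.5·ln(28.77 − 10) − 305.0 = 138.5·ln 18.77 − 305.0 = 138.5·2.9323 − 305.0 = 101.118.
Rounded: 101; in hex, 0x65.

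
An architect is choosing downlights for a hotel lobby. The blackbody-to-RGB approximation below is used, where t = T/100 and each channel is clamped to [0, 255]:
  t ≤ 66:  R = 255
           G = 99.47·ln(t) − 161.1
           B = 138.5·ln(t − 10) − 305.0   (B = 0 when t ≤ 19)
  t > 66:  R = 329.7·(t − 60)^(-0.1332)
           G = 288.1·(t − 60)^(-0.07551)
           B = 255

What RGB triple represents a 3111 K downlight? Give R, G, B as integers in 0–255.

t = 3111/100 = 31.11; the t ≤ 66 branch applies.
R = 255 by definition for t ≤ 66.
G = 99.47·ln 31.11 − 161.1 = 99.47·3.4375 − 161.1 = 180.831.
B = 138.5·ln(31.11 − 10) − 305.0 = 138.5·ln 21.11 − 305.0 = 138.5·3.0497 − 305.0 = 117.390.
Rounded: (255, 181, 117).

R=255, G=181, B=117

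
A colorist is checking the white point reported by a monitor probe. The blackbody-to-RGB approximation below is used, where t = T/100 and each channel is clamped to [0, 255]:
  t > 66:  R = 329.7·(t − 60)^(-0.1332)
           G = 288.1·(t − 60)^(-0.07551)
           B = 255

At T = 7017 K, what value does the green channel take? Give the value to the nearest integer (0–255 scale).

t = 7017/100 = 70.17; the t > 66 branch applies.
G = 288.1·(70.17 − 60)^(-0.07551) = 288.1·10.17^(-0.07551) = 288.1·0.83934 = 241.813.
Rounded: 242.

242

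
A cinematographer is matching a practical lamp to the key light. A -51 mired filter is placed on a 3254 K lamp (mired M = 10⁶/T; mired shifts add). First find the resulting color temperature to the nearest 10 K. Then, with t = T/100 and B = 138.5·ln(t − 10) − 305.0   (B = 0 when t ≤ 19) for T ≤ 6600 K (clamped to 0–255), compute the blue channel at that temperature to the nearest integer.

M_in = 10⁶/3254 = 307.31; M_out = 307.31 + (-51) = 256.31.
T_out = 10⁶/256.31 = 3901.5 K → 3900 K; t = 39.
B = 138.5·ln(39 − 10) − 305.0 = 138.5·ln 29 − 305.0 = 138.5·3.3673 − 305.0 = 161.370.
Rounded: 161.

161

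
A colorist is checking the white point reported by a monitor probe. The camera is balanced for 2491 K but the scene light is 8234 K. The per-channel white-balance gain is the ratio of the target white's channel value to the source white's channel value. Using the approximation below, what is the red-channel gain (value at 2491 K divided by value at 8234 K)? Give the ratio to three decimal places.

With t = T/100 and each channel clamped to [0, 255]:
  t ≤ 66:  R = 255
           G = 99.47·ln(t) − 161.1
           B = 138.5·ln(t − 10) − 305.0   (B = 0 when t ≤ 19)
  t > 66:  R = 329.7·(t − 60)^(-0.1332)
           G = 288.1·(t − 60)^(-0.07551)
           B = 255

At 8234 K (t = 82.34):
  R = 329.7·(82.34 − 60)^(-0.1332) = 329.7·22.34^(-0.1332) = 329.7·0.66115 = 217.982.
At 2491 K (t = 24.91):
  R = 255 by definition for t ≤ 66.
Gain = 255.000 / 217.982 = 1.1698 → 1.170.

1.170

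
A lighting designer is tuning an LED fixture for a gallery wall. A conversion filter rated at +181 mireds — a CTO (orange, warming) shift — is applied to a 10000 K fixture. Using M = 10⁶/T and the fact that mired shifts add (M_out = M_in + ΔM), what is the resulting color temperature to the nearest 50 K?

M_in = 10⁶/10000 = 100.00 mireds.
M_out = 100.00 + (+181) = 281.00 mireds.
T_out = 10⁶/281.00 = 3558.7 K → 3550 K.

3550 K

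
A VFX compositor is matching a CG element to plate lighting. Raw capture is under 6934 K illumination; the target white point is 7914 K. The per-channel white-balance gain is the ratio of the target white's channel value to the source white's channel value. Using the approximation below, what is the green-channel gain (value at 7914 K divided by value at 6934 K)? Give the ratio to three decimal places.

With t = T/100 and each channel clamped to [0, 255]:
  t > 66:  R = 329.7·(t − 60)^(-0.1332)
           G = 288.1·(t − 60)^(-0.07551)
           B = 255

0.947

At 6934 K (t = 69.34):
  G = 288.1·(69.34 − 60)^(-0.07551) = 288.1·9.34^(-0.07551) = 288.1·0.84475 = 243.373.
At 7914 K (t = 79.14):
  G = 288.1·(79.14 − 60)^(-0.07551) = 288.1·19.14^(-0.07551) = 288.1·0.80020 = 230.539.
Gain = 230.539 / 243.373 = 0.9473 → 0.947.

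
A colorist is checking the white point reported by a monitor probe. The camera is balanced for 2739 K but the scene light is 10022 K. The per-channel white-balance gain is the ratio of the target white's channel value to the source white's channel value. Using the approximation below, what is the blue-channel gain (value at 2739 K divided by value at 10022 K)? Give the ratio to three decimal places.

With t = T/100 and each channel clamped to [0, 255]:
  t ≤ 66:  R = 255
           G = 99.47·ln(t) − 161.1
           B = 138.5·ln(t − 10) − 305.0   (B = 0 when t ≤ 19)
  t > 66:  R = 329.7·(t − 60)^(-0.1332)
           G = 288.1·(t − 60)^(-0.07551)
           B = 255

At 10022 K (t = 100.22):
  B = 255 by definition for t > 66.
At 2739 K (t = 27.39):
  B = 138.5·ln(27.39 − 10) − 305.0 = 138.5·ln 17.39 − 305.0 = 138.5·2.8559 − 305.0 = 90.542.
Gain = 90.542 / 255.000 = 0.3551 → 0.355.

0.355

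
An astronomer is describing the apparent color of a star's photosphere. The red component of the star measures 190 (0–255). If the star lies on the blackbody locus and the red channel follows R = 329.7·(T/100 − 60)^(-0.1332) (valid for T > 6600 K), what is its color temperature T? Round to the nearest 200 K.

12200 K

(t − 60)^(-0.1332) = 190/329.7 = 0.57628.
t − 60 = 0.57628^(1/-0.1332) = 0.57628^(-7.508) = 62.667, so t = 122.667.
T = 100·t = 12267 K → 12200 K to the nearest 200 K.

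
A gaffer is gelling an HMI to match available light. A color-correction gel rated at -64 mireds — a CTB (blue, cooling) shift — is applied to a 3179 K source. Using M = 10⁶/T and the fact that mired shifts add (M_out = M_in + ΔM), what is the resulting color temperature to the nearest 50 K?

M_in = 10⁶/3179 = 314.56 mireds.
M_out = 314.56 + (-64) = 250.56 mireds.
T_out = 10⁶/250.56 = 3991.0 K → 4000 K.

4000 K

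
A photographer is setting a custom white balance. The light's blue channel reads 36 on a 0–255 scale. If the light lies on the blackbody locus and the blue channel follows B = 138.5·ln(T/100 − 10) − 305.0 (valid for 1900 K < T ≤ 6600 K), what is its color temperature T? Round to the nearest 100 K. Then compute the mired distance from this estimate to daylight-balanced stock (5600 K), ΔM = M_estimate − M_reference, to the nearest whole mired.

+276 mireds

ln(t − 10) = (36 + 305.0) / 138.5 = 2.4621.
t − 10 = e^2.4621 = 11.729, so t = 21.729.
T = 100·t = 2173 K → 2200 K to the nearest 100 K.
M_estimate = 10⁶/2200 = 454.55; M_reference = 10⁶/5600 = 178.57.
ΔM = 454.55 − 178.57 = 275.97 → +276 mireds.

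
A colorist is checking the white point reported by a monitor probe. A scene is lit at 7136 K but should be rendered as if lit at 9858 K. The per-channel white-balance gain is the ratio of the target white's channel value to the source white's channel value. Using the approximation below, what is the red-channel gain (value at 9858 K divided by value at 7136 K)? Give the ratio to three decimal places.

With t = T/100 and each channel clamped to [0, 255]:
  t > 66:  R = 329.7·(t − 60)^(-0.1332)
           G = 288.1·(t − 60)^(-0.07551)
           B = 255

At 7136 K (t = 71.36):
  R = 329.7·(71.36 − 60)^(-0.1332) = 329.7·11.36^(-0.1332) = 329.7·0.72348 = 238.530.
At 9858 K (t = 98.58):
  R = 329.7·(98.58 − 60)^(-0.1332) = 329.7·38.58^(-0.1332) = 329.7·0.61475 = 202.682.
Gain = 202.682 / 238.530 = 0.8497 → 0.850.

0.850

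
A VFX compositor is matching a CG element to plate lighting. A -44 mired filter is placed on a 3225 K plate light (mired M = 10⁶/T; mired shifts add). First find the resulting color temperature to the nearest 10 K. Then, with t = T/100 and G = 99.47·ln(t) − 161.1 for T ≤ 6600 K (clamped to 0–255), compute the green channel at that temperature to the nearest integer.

M_in = 10⁶/3225 = 310.08; M_out = 310.08 + (-44) = 266.08.
T_out = 10⁶/266.08 = 3758.3 K → 3760 K; t = 37.6.
G = 99.47·ln 37.6 − 161.1 = 99.47·3.6270 − 161.1 = 199.678.
Rounded: 200.

200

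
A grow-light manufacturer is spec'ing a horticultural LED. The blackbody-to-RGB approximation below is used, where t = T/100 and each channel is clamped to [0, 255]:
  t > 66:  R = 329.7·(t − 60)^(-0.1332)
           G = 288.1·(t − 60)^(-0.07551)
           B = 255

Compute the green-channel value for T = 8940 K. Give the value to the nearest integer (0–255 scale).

t = 8940/100 = 89.4; the t > 66 branch applies.
G = 288.1·(89.4 − 60)^(-0.07551) = 288.1·29.4^(-0.07551) = 288.1·0.77468 = 223.187.
Rounded: 223.

223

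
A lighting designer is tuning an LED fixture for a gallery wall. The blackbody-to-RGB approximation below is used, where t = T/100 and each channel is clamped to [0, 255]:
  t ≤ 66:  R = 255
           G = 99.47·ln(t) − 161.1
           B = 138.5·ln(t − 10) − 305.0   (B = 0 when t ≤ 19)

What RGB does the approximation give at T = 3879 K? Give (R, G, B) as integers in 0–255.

t = 3879/100 = 38.79; the t ≤ 66 branch applies.
R = 255 by definition for t ≤ 66.
G = 99.47·ln 38.79 − 161.1 = 99.47·3.6582 − 161.1 = 202.777.
B = 138.5·ln(38.79 − 10) − 305.0 = 138.5·ln 28.79 − 305.0 = 138.5·3.3600 − 305.0 = 160.364.
Rounded: (255, 203, 160).

(255, 203, 160)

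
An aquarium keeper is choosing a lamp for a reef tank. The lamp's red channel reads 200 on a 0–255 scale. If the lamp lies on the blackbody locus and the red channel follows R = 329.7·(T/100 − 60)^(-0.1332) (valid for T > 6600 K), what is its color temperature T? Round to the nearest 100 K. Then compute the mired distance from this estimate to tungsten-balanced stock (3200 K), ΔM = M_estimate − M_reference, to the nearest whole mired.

(t − 60)^(-0.1332) = 200/329.7 = 0.60661.
t − 60 = 0.60661^(1/-0.1332) = 0.60661^(-7.508) = 42.638, so t = 102.638.
T = 100·t = 10264 K → 10300 K to the nearest 100 K.
M_estimate = 10⁶/10300 = 97.09; M_reference = 10⁶/3200 = 312.50.
ΔM = 97.09 − 312.50 = -215.41 → -215 mireds.

-215 mireds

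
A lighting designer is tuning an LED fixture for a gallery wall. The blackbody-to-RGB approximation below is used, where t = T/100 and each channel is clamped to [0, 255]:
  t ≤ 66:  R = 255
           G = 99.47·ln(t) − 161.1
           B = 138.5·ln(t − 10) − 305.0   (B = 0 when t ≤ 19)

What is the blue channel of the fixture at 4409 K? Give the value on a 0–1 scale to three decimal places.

0.721

t = 4409/100 = 44.09; the t ≤ 66 branch applies.
B = 138.5·ln(44.09 − 10) − 305.0 = 138.5·ln 34.09 − 305.0 = 138.5·3.5290 − 305.0 = 183.767.
On a 0–1 scale: 183.767/255 = 0.7207 → 0.721.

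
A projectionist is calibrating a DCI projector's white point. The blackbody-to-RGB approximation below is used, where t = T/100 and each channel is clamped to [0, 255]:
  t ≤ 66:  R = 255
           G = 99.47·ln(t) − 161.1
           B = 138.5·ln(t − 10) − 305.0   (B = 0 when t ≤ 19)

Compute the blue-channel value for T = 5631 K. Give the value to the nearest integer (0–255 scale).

226

t = 5631/100 = 56.31; the t ≤ 66 branch applies.
B = 138.5·ln(56.31 − 10) − 305.0 = 138.5·ln 46.31 − 305.0 = 138.5·3.8354 − 305.0 = 226.197.
Rounded: 226.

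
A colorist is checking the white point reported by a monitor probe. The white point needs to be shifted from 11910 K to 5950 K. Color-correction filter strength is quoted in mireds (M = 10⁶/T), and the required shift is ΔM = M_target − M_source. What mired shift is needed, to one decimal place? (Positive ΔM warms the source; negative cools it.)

+84.1 mireds

M_source = 10⁶/11910 = 83.963; M_target = 10⁶/5950 = 168.067.
ΔM = 168.067 − 83.963 = 84.104 → +84.1 mireds, a warming shift.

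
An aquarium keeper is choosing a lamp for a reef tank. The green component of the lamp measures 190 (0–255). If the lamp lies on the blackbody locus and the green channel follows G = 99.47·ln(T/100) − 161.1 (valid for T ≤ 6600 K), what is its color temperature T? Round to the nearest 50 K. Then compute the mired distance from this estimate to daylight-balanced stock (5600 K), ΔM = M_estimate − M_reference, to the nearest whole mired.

ln t = (190 + 161.1) / 99.47 = 3.5297.
t = e^3.5297 = 34.114.
T = 100·t = 3411 K → 3400 K to the nearest 50 K.
M_estimate = 10⁶/3400 = 294.12; M_reference = 10⁶/5600 = 178.57.
ΔM = 294.12 − 178.57 = 115.55 → +116 mireds.

+116 mireds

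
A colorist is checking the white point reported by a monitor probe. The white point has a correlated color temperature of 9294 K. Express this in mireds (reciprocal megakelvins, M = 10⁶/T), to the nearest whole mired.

108 mireds

M = 10⁶ / 9294 = 107.596 → 108 mireds.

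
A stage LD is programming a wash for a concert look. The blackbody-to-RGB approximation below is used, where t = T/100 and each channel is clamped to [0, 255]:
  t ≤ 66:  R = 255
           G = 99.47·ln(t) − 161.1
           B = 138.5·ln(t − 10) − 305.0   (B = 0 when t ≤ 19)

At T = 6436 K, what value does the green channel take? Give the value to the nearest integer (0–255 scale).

t = 6436/100 = 64.36; the t ≤ 66 branch applies.
G = 99.47·ln 64.36 − 161.1 = 99.47·4.1645 − 161.1 = 253.142.
Rounded: 253.

253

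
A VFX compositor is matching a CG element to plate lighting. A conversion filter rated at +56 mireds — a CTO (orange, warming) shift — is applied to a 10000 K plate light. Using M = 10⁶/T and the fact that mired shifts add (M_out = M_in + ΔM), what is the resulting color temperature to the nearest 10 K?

M_in = 10⁶/10000 = 100.00 mireds.
M_out = 100.00 + (+56) = 156.00 mireds.
T_out = 10⁶/156.00 = 6410.3 K → 6410 K.

6410 K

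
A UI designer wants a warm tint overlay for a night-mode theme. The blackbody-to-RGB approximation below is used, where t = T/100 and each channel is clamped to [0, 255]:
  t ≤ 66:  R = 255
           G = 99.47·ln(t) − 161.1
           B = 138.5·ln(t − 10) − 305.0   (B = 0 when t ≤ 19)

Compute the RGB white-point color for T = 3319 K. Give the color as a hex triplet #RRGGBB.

#FFBB82

t = 3319/100 = 33.19; the t ≤ 66 branch applies.
R = 255 by definition for t ≤ 66.
G = 99.47·ln 33.19 − 161.1 = 99.47·3.5022 − 161.1 = 187.269.
B = 138.5·ln(33.19 − 10) − 305.0 = 138.5·ln 23.19 − 305.0 = 138.5·3.1437 − 305.0 = 130.405.
Rounded: (255, 187, 130).
In hex: #FFBB82.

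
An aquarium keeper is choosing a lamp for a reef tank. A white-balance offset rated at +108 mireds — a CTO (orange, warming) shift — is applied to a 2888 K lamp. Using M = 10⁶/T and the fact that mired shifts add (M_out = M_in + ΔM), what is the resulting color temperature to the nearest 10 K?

M_in = 10⁶/2888 = 346.26 mireds.
M_out = 346.26 + (+108) = 454.26 mireds.
T_out = 10⁶/454.26 = 2201.4 K → 2200 K.

2200 K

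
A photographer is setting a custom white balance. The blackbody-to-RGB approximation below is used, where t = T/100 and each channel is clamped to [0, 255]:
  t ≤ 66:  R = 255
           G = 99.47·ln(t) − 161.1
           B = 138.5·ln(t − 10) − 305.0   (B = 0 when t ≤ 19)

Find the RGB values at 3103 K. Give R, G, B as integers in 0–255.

t = 3103/100 = 31.03; the t ≤ 66 branch applies.
R = 255 by definition for t ≤ 66.
G = 99.47·ln 31.03 − 161.1 = 99.47·3.4350 − 161.1 = 180.575.
B = 138.5·ln(31.03 − 10) − 305.0 = 138.5·ln 21.03 − 305.0 = 138.5·3.0459 − 305.0 = 116.864.
Rounded: (255, 181, 117).

R=255, G=181, B=117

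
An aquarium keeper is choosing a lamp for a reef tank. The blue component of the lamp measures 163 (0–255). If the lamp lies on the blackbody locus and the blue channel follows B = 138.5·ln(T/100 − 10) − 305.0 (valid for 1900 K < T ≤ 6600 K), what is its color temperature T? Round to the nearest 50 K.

ln(t − 10) = (163 + 305.0) / 138.5 = 3.3791.
t − 10 = e^3.3791 = 29.343, so t = 39.343.
T = 100·t = 3934 K → 3950 K to the nearest 50 K.

3950 K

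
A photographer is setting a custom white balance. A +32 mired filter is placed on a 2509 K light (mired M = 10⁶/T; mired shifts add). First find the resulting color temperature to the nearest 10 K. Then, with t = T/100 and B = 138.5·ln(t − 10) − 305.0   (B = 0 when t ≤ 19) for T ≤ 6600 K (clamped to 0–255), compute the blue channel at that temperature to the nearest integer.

52

M_in = 10⁶/2509 = 398.57; M_out = 398.57 + (+32) = 430.57.
T_out = 10⁶/430.57 = 2322.5 K → 2320 K; t = 23.2.
B = 138.5·ln(23.2 − 10) − 305.0 = 138.5·ln 13.2 − 305.0 = 138.5·2.5802 − 305.0 = 52.360.
Rounded: 52.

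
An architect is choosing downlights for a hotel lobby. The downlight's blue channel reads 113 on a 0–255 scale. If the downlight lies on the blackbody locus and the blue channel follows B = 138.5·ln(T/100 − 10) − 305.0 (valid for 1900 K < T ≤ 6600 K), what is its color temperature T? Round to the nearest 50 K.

ln(t − 10) = (113 + 305.0) / 138.5 = 3.0181.
t − 10 = e^3.0181 = 20.451, so t = 30.451.
T = 100·t = 3045 K → 3050 K to the nearest 50 K.

3050 K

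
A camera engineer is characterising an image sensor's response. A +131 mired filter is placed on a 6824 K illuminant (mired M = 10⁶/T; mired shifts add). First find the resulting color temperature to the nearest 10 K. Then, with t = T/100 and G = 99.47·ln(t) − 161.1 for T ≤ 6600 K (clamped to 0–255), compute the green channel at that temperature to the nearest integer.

195

M_in = 10⁶/6824 = 146.54; M_out = 146.54 + (+131) = 277.54.
T_out = 10⁶/277.54 = 3603.1 K → 3600 K; t = 36.
G = 99.47·ln 36 − 161.1 = 99.47·3.5835 − 161.1 = 195.353.
Rounded: 195.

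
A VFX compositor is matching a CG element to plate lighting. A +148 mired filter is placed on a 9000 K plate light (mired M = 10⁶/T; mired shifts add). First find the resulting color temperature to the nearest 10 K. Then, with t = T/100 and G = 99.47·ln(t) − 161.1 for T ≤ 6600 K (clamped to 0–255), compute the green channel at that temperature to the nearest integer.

202

M_in = 10⁶/9000 = 111.11; M_out = 111.11 + (+148) = 259.11.
T_out = 10⁶/259.11 = 3859.3 K → 3860 K; t = 38.6.
G = 99.47·ln 38.6 − 161.1 = 99.47·3.6533 − 161.1 = 202.289.
Rounded: 202.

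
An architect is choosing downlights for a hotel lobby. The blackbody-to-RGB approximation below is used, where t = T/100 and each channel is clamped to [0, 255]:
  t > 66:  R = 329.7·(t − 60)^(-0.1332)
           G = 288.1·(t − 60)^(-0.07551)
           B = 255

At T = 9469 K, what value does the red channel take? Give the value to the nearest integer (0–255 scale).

206

t = 9469/100 = 94.69; the t > 66 branch applies.
R = 329.7·(94.69 − 60)^(-0.1332) = 329.7·34.69^(-0.1332) = 329.7·0.62351 = 205.572.
Rounded: 206.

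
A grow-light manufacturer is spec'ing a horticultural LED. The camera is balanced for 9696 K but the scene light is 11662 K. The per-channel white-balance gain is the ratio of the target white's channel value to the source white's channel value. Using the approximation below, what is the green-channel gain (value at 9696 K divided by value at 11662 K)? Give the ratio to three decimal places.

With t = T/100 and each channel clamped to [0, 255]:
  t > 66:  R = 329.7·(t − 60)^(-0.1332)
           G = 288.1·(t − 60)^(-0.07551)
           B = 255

At 11662 K (t = 116.62):
  G = 288.1·(116.62 − 60)^(-0.07551) = 288.1·56.62^(-0.07551) = 288.1·0.73728 = 212.411.
At 9696 K (t = 96.96):
  G = 288.1·(96.96 − 60)^(-0.07551) = 288.1·36.96^(-0.07551) = 288.1·0.76141 = 219.363.
Gain = 219.363 / 212.411 = 1.0327 → 1.033.

1.033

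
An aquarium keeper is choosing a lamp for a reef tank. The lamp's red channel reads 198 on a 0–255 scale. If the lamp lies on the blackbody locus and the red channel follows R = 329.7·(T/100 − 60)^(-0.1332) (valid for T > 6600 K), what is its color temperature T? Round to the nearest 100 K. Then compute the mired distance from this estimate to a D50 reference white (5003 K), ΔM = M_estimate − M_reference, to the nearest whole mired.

(t − 60)^(-0.1332) = 198/329.7 = 0.60055.
t − 60 = 0.60055^(1/-0.1332) = 0.60055^(-7.508) = 45.980, so t = 105.980.
T = 100·t = 10598 K → 10600 K to the nearest 100 K.
M_estimate = 10⁶/10600 = 94.34; M_reference = 10⁶/5003 = 199.88.
ΔM = 94.34 − 199.88 = -105.54 → -106 mireds.

-106 mireds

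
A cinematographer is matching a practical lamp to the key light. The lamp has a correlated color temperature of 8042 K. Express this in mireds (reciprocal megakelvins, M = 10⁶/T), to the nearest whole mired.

124 mireds

M = 10⁶ / 8042 = 124.347 → 124 mireds.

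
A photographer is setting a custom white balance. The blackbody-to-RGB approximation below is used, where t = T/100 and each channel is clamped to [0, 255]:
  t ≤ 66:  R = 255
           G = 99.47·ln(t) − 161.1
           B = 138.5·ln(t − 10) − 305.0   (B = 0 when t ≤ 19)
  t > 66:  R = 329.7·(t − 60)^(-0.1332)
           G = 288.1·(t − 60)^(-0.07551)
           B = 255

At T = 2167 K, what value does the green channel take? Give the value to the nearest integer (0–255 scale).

145

t = 2167/100 = 21.67; the t ≤ 66 branch applies.
G = 99.47·ln 21.67 − 161.1 = 99.47·3.0759 − 161.1 = 144.863.
Rounded: 145.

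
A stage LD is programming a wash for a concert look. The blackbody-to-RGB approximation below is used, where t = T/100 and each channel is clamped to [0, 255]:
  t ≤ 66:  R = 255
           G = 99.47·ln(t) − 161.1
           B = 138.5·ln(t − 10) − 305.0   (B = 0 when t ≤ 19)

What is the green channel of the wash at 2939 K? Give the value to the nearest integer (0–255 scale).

t = 2939/100 = 29.39; the t ≤ 66 branch applies.
G = 99.47·ln 29.39 − 161.1 = 99.47·3.3807 − 161.1 = 175.174.
Rounded: 175.

175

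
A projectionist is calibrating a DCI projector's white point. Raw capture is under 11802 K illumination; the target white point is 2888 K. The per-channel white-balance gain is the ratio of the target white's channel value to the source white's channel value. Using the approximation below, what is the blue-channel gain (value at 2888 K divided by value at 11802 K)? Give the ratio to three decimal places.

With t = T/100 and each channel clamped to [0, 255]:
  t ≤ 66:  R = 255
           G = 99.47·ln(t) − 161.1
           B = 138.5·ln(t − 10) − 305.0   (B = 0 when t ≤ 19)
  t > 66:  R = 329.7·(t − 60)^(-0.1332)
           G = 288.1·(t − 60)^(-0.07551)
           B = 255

At 11802 K (t = 118.02):
  B = 255 by definition for t > 66.
At 2888 K (t = 28.88):
  B = 138.5·ln(28.88 − 10) − 305.0 = 138.5·ln 18.88 − 305.0 = 138.5·2.9381 − 305.0 = 101.927.
Gain = 101.927 / 255.000 = 0.3997 → 0.400.

0.400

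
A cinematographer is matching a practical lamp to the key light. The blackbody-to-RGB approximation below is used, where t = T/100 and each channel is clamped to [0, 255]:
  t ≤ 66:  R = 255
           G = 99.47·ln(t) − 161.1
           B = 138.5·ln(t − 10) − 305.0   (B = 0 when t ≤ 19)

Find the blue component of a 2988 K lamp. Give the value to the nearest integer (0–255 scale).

t = 2988/100 = 29.88; the t ≤ 66 branch applies.
B = 138.5·ln(29.88 − 10) − 305.0 = 138.5·ln 19.88 − 305.0 = 138.5·2.9897 − 305.0 = 109.075.
Rounded: 109.

109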